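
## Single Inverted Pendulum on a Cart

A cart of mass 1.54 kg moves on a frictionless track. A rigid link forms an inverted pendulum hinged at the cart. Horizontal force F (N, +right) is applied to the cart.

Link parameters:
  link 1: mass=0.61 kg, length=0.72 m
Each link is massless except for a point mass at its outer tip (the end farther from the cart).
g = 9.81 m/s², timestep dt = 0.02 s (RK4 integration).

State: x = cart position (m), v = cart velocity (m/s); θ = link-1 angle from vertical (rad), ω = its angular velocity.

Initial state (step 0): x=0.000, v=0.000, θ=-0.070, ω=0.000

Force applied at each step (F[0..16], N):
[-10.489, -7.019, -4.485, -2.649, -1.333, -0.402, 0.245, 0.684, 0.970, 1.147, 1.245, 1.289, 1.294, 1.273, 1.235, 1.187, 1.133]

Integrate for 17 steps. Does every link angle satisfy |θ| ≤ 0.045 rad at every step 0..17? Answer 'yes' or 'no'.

apply F[0]=-10.489 → step 1: x=-0.001, v=-0.131, θ=-0.068, ω=0.162
apply F[1]=-7.019 → step 2: x=-0.005, v=-0.216, θ=-0.064, ω=0.263
apply F[2]=-4.485 → step 3: x=-0.010, v=-0.270, θ=-0.058, ω=0.320
apply F[3]=-2.649 → step 4: x=-0.015, v=-0.300, θ=-0.052, ω=0.347
apply F[4]=-1.333 → step 5: x=-0.021, v=-0.314, θ=-0.045, ω=0.353
apply F[5]=-0.402 → step 6: x=-0.028, v=-0.316, θ=-0.038, ω=0.345
apply F[6]=+0.245 → step 7: x=-0.034, v=-0.310, θ=-0.031, ω=0.327
apply F[7]=+0.684 → step 8: x=-0.040, v=-0.299, θ=-0.025, ω=0.304
apply F[8]=+0.970 → step 9: x=-0.046, v=-0.285, θ=-0.019, ω=0.279
apply F[9]=+1.147 → step 10: x=-0.051, v=-0.268, θ=-0.014, ω=0.252
apply F[10]=+1.245 → step 11: x=-0.057, v=-0.251, θ=-0.009, ω=0.225
apply F[11]=+1.289 → step 12: x=-0.062, v=-0.234, θ=-0.005, ω=0.199
apply F[12]=+1.294 → step 13: x=-0.066, v=-0.217, θ=-0.001, ω=0.175
apply F[13]=+1.273 → step 14: x=-0.070, v=-0.201, θ=0.002, ω=0.152
apply F[14]=+1.235 → step 15: x=-0.074, v=-0.185, θ=0.005, ω=0.132
apply F[15]=+1.187 → step 16: x=-0.078, v=-0.170, θ=0.008, ω=0.113
apply F[16]=+1.133 → step 17: x=-0.081, v=-0.156, θ=0.010, ω=0.096
Max |angle| over trajectory = 0.070 rad; bound = 0.045 → exceeded.

Answer: no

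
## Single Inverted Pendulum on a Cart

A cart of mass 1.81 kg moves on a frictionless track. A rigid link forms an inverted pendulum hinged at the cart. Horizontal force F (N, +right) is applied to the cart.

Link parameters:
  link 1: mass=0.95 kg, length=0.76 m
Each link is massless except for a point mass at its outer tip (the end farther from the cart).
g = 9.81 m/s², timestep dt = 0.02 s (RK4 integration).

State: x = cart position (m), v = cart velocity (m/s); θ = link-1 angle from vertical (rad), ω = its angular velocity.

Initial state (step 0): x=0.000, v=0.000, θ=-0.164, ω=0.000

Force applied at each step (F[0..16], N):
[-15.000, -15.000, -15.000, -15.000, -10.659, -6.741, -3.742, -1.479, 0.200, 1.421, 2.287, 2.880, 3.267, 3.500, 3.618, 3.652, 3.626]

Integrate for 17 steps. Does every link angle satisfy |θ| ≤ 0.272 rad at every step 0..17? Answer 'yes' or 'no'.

Answer: yes

Derivation:
apply F[0]=-15.000 → step 1: x=-0.001, v=-0.147, θ=-0.163, ω=0.149
apply F[1]=-15.000 → step 2: x=-0.006, v=-0.295, θ=-0.158, ω=0.299
apply F[2]=-15.000 → step 3: x=-0.013, v=-0.443, θ=-0.151, ω=0.453
apply F[3]=-15.000 → step 4: x=-0.024, v=-0.593, θ=-0.140, ω=0.610
apply F[4]=-10.659 → step 5: x=-0.037, v=-0.697, θ=-0.127, ω=0.711
apply F[5]=-6.741 → step 6: x=-0.051, v=-0.759, θ=-0.112, ω=0.762
apply F[6]=-3.742 → step 7: x=-0.067, v=-0.790, θ=-0.097, ω=0.775
apply F[7]=-1.479 → step 8: x=-0.082, v=-0.797, θ=-0.081, ω=0.762
apply F[8]=+0.200 → step 9: x=-0.098, v=-0.788, θ=-0.066, ω=0.731
apply F[9]=+1.421 → step 10: x=-0.114, v=-0.767, θ=-0.052, ω=0.688
apply F[10]=+2.287 → step 11: x=-0.129, v=-0.737, θ=-0.039, ω=0.637
apply F[11]=+2.880 → step 12: x=-0.143, v=-0.702, θ=-0.027, ω=0.582
apply F[12]=+3.267 → step 13: x=-0.157, v=-0.664, θ=-0.016, ω=0.526
apply F[13]=+3.500 → step 14: x=-0.170, v=-0.624, θ=-0.006, ω=0.471
apply F[14]=+3.618 → step 15: x=-0.182, v=-0.584, θ=0.003, ω=0.418
apply F[15]=+3.652 → step 16: x=-0.193, v=-0.544, θ=0.011, ω=0.368
apply F[16]=+3.626 → step 17: x=-0.204, v=-0.506, θ=0.018, ω=0.321
Max |angle| over trajectory = 0.164 rad; bound = 0.272 → within bound.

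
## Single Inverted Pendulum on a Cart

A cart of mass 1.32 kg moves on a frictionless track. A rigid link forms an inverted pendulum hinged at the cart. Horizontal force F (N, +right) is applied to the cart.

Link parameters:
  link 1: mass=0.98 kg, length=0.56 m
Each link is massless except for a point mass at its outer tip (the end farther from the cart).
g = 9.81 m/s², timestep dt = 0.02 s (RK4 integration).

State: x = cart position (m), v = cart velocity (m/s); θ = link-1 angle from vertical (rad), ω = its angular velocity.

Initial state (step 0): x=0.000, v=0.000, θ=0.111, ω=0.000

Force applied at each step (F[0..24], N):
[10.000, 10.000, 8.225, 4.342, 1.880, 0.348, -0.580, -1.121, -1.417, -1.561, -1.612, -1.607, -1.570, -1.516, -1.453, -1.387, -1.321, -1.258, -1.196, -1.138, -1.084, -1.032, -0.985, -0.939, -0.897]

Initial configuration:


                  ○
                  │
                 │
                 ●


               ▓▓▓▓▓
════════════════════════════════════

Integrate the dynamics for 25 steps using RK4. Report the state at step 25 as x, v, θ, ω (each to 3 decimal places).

apply F[0]=+10.000 → step 1: x=0.001, v=0.134, θ=0.109, ω=-0.200
apply F[1]=+10.000 → step 2: x=0.005, v=0.269, θ=0.103, ω=-0.403
apply F[2]=+8.225 → step 3: x=0.012, v=0.379, θ=0.093, ω=-0.563
apply F[3]=+4.342 → step 4: x=0.020, v=0.432, θ=0.081, ω=-0.627
apply F[4]=+1.880 → step 5: x=0.029, v=0.450, θ=0.069, ω=-0.632
apply F[5]=+0.348 → step 6: x=0.038, v=0.446, θ=0.057, ω=-0.604
apply F[6]=-0.580 → step 7: x=0.047, v=0.430, θ=0.045, ω=-0.558
apply F[7]=-1.121 → step 8: x=0.055, v=0.408, θ=0.034, ω=-0.504
apply F[8]=-1.417 → step 9: x=0.063, v=0.382, θ=0.025, ω=-0.447
apply F[9]=-1.561 → step 10: x=0.070, v=0.356, θ=0.016, ω=-0.393
apply F[10]=-1.612 → step 11: x=0.077, v=0.329, θ=0.009, ω=-0.341
apply F[11]=-1.607 → step 12: x=0.083, v=0.304, θ=0.003, ω=-0.294
apply F[12]=-1.570 → step 13: x=0.089, v=0.280, θ=-0.003, ω=-0.252
apply F[13]=-1.516 → step 14: x=0.095, v=0.258, θ=-0.007, ω=-0.214
apply F[14]=-1.453 → step 15: x=0.100, v=0.237, θ=-0.011, ω=-0.180
apply F[15]=-1.387 → step 16: x=0.104, v=0.218, θ=-0.015, ω=-0.151
apply F[16]=-1.321 → step 17: x=0.108, v=0.201, θ=-0.017, ω=-0.125
apply F[17]=-1.258 → step 18: x=0.112, v=0.184, θ=-0.020, ω=-0.102
apply F[18]=-1.196 → step 19: x=0.116, v=0.169, θ=-0.022, ω=-0.082
apply F[19]=-1.138 → step 20: x=0.119, v=0.155, θ=-0.023, ω=-0.065
apply F[20]=-1.084 → step 21: x=0.122, v=0.142, θ=-0.024, ω=-0.050
apply F[21]=-1.032 → step 22: x=0.125, v=0.130, θ=-0.025, ω=-0.037
apply F[22]=-0.985 → step 23: x=0.127, v=0.119, θ=-0.026, ω=-0.026
apply F[23]=-0.939 → step 24: x=0.129, v=0.108, θ=-0.026, ω=-0.017
apply F[24]=-0.897 → step 25: x=0.131, v=0.099, θ=-0.026, ω=-0.008

Answer: x=0.131, v=0.099, θ=-0.026, ω=-0.008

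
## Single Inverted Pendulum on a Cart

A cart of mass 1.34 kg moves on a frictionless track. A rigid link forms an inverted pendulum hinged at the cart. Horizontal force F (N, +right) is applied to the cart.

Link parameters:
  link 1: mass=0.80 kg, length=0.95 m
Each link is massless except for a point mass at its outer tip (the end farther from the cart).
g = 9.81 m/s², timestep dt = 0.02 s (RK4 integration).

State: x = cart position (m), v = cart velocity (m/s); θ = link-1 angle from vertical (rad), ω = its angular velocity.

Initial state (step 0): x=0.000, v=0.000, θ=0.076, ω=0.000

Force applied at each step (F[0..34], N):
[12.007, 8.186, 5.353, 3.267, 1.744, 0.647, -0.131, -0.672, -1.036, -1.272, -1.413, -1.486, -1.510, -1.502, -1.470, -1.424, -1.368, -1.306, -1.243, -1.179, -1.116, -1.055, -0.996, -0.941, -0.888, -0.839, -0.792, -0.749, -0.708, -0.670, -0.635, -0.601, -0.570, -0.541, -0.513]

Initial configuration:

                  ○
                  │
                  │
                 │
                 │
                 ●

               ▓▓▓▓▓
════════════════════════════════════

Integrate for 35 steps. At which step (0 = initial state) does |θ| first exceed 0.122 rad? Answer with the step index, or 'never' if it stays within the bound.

Answer: never

Derivation:
apply F[0]=+12.007 → step 1: x=0.002, v=0.170, θ=0.074, ω=-0.163
apply F[1]=+8.186 → step 2: x=0.006, v=0.283, θ=0.070, ω=-0.267
apply F[2]=+5.353 → step 3: x=0.013, v=0.355, θ=0.064, ω=-0.328
apply F[3]=+3.267 → step 4: x=0.020, v=0.397, θ=0.057, ω=-0.360
apply F[4]=+1.744 → step 5: x=0.028, v=0.417, θ=0.050, ω=-0.369
apply F[5]=+0.647 → step 6: x=0.037, v=0.421, θ=0.043, ω=-0.364
apply F[6]=-0.131 → step 7: x=0.045, v=0.414, θ=0.035, ω=-0.350
apply F[7]=-0.672 → step 8: x=0.053, v=0.401, θ=0.029, ω=-0.329
apply F[8]=-1.036 → step 9: x=0.061, v=0.382, θ=0.022, ω=-0.304
apply F[9]=-1.272 → step 10: x=0.068, v=0.361, θ=0.017, ω=-0.277
apply F[10]=-1.413 → step 11: x=0.075, v=0.338, θ=0.011, ω=-0.251
apply F[11]=-1.486 → step 12: x=0.082, v=0.315, θ=0.007, ω=-0.224
apply F[12]=-1.510 → step 13: x=0.088, v=0.292, θ=0.002, ω=-0.199
apply F[13]=-1.502 → step 14: x=0.094, v=0.270, θ=-0.001, ω=-0.176
apply F[14]=-1.470 → step 15: x=0.099, v=0.248, θ=-0.005, ω=-0.153
apply F[15]=-1.424 → step 16: x=0.104, v=0.228, θ=-0.008, ω=-0.133
apply F[16]=-1.368 → step 17: x=0.108, v=0.208, θ=-0.010, ω=-0.115
apply F[17]=-1.306 → step 18: x=0.112, v=0.190, θ=-0.012, ω=-0.098
apply F[18]=-1.243 → step 19: x=0.116, v=0.173, θ=-0.014, ω=-0.083
apply F[19]=-1.179 → step 20: x=0.119, v=0.157, θ=-0.015, ω=-0.069
apply F[20]=-1.116 → step 21: x=0.122, v=0.142, θ=-0.017, ω=-0.057
apply F[21]=-1.055 → step 22: x=0.125, v=0.129, θ=-0.018, ω=-0.046
apply F[22]=-0.996 → step 23: x=0.127, v=0.116, θ=-0.019, ω=-0.036
apply F[23]=-0.941 → step 24: x=0.129, v=0.104, θ=-0.019, ω=-0.028
apply F[24]=-0.888 → step 25: x=0.131, v=0.093, θ=-0.020, ω=-0.020
apply F[25]=-0.839 → step 26: x=0.133, v=0.083, θ=-0.020, ω=-0.013
apply F[26]=-0.792 → step 27: x=0.134, v=0.073, θ=-0.020, ω=-0.008
apply F[27]=-0.749 → step 28: x=0.136, v=0.065, θ=-0.020, ω=-0.003
apply F[28]=-0.708 → step 29: x=0.137, v=0.056, θ=-0.020, ω=0.002
apply F[29]=-0.670 → step 30: x=0.138, v=0.049, θ=-0.020, ω=0.006
apply F[30]=-0.635 → step 31: x=0.139, v=0.042, θ=-0.020, ω=0.009
apply F[31]=-0.601 → step 32: x=0.140, v=0.035, θ=-0.020, ω=0.012
apply F[32]=-0.570 → step 33: x=0.140, v=0.029, θ=-0.020, ω=0.014
apply F[33]=-0.541 → step 34: x=0.141, v=0.023, θ=-0.019, ω=0.016
apply F[34]=-0.513 → step 35: x=0.141, v=0.018, θ=-0.019, ω=0.018
max |θ| = 0.076 ≤ 0.122 over all 36 states.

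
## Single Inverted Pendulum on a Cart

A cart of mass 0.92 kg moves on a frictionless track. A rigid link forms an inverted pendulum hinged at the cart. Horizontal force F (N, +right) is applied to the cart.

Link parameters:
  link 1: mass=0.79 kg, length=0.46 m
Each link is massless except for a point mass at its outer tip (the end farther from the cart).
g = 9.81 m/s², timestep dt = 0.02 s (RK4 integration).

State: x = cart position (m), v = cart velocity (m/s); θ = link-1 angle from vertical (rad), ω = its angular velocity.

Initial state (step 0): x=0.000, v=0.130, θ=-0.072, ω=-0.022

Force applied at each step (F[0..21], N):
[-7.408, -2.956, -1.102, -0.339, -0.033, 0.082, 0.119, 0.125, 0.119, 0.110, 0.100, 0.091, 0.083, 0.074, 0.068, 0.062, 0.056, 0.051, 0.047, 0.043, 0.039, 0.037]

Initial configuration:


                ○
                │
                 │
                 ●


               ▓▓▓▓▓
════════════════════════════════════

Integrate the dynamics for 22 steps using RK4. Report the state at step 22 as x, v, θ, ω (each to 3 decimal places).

Answer: x=-0.014, v=-0.004, θ=-0.003, ω=0.027

Derivation:
apply F[0]=-7.408 → step 1: x=0.001, v=-0.018, θ=-0.070, ω=0.270
apply F[1]=-2.956 → step 2: x=0.000, v=-0.071, θ=-0.063, ω=0.356
apply F[2]=-1.102 → step 3: x=-0.001, v=-0.085, θ=-0.056, ω=0.361
apply F[3]=-0.339 → step 4: x=-0.003, v=-0.084, θ=-0.049, ω=0.335
apply F[4]=-0.033 → step 5: x=-0.005, v=-0.077, θ=-0.043, ω=0.301
apply F[5]=+0.082 → step 6: x=-0.006, v=-0.068, θ=-0.037, ω=0.265
apply F[6]=+0.119 → step 7: x=-0.007, v=-0.060, θ=-0.032, ω=0.232
apply F[7]=+0.125 → step 8: x=-0.009, v=-0.052, θ=-0.028, ω=0.202
apply F[8]=+0.119 → step 9: x=-0.009, v=-0.045, θ=-0.024, ω=0.176
apply F[9]=+0.110 → step 10: x=-0.010, v=-0.039, θ=-0.021, ω=0.153
apply F[10]=+0.100 → step 11: x=-0.011, v=-0.034, θ=-0.018, ω=0.133
apply F[11]=+0.091 → step 12: x=-0.012, v=-0.029, θ=-0.015, ω=0.116
apply F[12]=+0.083 → step 13: x=-0.012, v=-0.025, θ=-0.013, ω=0.101
apply F[13]=+0.074 → step 14: x=-0.013, v=-0.021, θ=-0.011, ω=0.087
apply F[14]=+0.068 → step 15: x=-0.013, v=-0.018, θ=-0.010, ω=0.076
apply F[15]=+0.062 → step 16: x=-0.013, v=-0.015, θ=-0.008, ω=0.066
apply F[16]=+0.056 → step 17: x=-0.014, v=-0.012, θ=-0.007, ω=0.057
apply F[17]=+0.051 → step 18: x=-0.014, v=-0.010, θ=-0.006, ω=0.049
apply F[18]=+0.047 → step 19: x=-0.014, v=-0.008, θ=-0.005, ω=0.043
apply F[19]=+0.043 → step 20: x=-0.014, v=-0.007, θ=-0.004, ω=0.037
apply F[20]=+0.039 → step 21: x=-0.014, v=-0.005, θ=-0.004, ω=0.032
apply F[21]=+0.037 → step 22: x=-0.014, v=-0.004, θ=-0.003, ω=0.027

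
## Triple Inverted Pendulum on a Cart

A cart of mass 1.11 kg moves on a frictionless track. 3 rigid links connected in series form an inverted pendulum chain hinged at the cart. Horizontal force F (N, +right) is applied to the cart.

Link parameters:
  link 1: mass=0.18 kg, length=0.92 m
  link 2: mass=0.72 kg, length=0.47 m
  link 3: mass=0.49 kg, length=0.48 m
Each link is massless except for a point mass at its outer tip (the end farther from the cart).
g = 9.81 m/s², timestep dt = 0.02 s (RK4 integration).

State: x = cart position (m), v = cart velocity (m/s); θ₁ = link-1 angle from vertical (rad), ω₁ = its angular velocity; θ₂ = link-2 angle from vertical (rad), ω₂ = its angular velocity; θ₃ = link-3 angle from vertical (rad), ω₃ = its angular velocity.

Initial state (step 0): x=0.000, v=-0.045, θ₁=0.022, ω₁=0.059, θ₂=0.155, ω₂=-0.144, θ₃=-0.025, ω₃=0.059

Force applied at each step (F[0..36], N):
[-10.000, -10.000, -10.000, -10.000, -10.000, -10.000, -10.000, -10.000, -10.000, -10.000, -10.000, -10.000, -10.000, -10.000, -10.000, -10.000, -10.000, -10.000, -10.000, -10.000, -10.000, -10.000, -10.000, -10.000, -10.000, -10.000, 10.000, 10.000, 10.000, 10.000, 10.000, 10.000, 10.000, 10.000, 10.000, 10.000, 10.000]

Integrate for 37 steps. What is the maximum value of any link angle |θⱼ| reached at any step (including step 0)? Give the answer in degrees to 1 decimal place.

Answer: 146.3°

Derivation:
apply F[0]=-10.000 → step 1: x=-0.003, v=-0.230, θ₁=0.024, ω₁=0.104, θ₂=0.156, ω₂=0.264, θ₃=-0.025, ω₃=-0.045
apply F[1]=-10.000 → step 2: x=-0.009, v=-0.415, θ₁=0.026, ω₁=0.150, θ₂=0.166, ω₂=0.674, θ₃=-0.027, ω₃=-0.151
apply F[2]=-10.000 → step 3: x=-0.019, v=-0.601, θ₁=0.030, ω₁=0.193, θ₂=0.183, ω₂=1.095, θ₃=-0.031, ω₃=-0.260
apply F[3]=-10.000 → step 4: x=-0.033, v=-0.787, θ₁=0.034, ω₁=0.235, θ₂=0.209, ω₂=1.528, θ₃=-0.037, ω₃=-0.371
apply F[4]=-10.000 → step 5: x=-0.051, v=-0.973, θ₁=0.039, ω₁=0.279, θ₂=0.244, ω₂=1.966, θ₃=-0.046, ω₃=-0.483
apply F[5]=-10.000 → step 6: x=-0.072, v=-1.159, θ₁=0.045, ω₁=0.332, θ₂=0.288, ω₂=2.395, θ₃=-0.057, ω₃=-0.589
apply F[6]=-10.000 → step 7: x=-0.097, v=-1.344, θ₁=0.052, ω₁=0.405, θ₂=0.340, ω₂=2.795, θ₃=-0.069, ω₃=-0.682
apply F[7]=-10.000 → step 8: x=-0.126, v=-1.529, θ₁=0.062, ω₁=0.506, θ₂=0.400, ω₂=3.148, θ₃=-0.084, ω₃=-0.757
apply F[8]=-10.000 → step 9: x=-0.158, v=-1.713, θ₁=0.073, ω₁=0.642, θ₂=0.466, ω₂=3.443, θ₃=-0.099, ω₃=-0.810
apply F[9]=-10.000 → step 10: x=-0.194, v=-1.897, θ₁=0.087, ω₁=0.813, θ₂=0.537, ω₂=3.677, θ₃=-0.116, ω₃=-0.839
apply F[10]=-10.000 → step 11: x=-0.234, v=-2.080, θ₁=0.106, ω₁=1.021, θ₂=0.612, ω₂=3.853, θ₃=-0.133, ω₃=-0.846
apply F[11]=-10.000 → step 12: x=-0.278, v=-2.262, θ₁=0.128, ω₁=1.264, θ₂=0.691, ω₂=3.972, θ₃=-0.150, ω₃=-0.832
apply F[12]=-10.000 → step 13: x=-0.325, v=-2.444, θ₁=0.156, ω₁=1.539, θ₂=0.771, ω₂=4.035, θ₃=-0.166, ω₃=-0.799
apply F[13]=-10.000 → step 14: x=-0.375, v=-2.624, θ₁=0.190, ω₁=1.844, θ₂=0.852, ω₂=4.039, θ₃=-0.181, ω₃=-0.749
apply F[14]=-10.000 → step 15: x=-0.430, v=-2.803, θ₁=0.230, ω₁=2.178, θ₂=0.932, ω₂=3.980, θ₃=-0.196, ω₃=-0.682
apply F[15]=-10.000 → step 16: x=-0.487, v=-2.980, θ₁=0.278, ω₁=2.538, θ₂=1.010, ω₂=3.847, θ₃=-0.209, ω₃=-0.601
apply F[16]=-10.000 → step 17: x=-0.549, v=-3.153, θ₁=0.332, ω₁=2.922, θ₂=1.085, ω₂=3.627, θ₃=-0.220, ω₃=-0.507
apply F[17]=-10.000 → step 18: x=-0.614, v=-3.321, θ₁=0.395, ω₁=3.329, θ₂=1.155, ω₂=3.305, θ₃=-0.229, ω₃=-0.397
apply F[18]=-10.000 → step 19: x=-0.682, v=-3.481, θ₁=0.465, ω₁=3.760, θ₂=1.217, ω₂=2.861, θ₃=-0.236, ω₃=-0.271
apply F[19]=-10.000 → step 20: x=-0.753, v=-3.629, θ₁=0.545, ω₁=4.217, θ₂=1.268, ω₂=2.270, θ₃=-0.239, ω₃=-0.119
apply F[20]=-10.000 → step 21: x=-0.827, v=-3.759, θ₁=0.634, ω₁=4.711, θ₂=1.306, ω₂=1.503, θ₃=-0.240, ω₃=0.073
apply F[21]=-10.000 → step 22: x=-0.903, v=-3.859, θ₁=0.734, ω₁=5.259, θ₂=1.327, ω₂=0.520, θ₃=-0.236, ω₃=0.340
apply F[22]=-10.000 → step 23: x=-0.981, v=-3.907, θ₁=0.845, ω₁=5.884, θ₂=1.325, ω₂=-0.724, θ₃=-0.226, ω₃=0.749
apply F[23]=-10.000 → step 24: x=-1.059, v=-3.860, θ₁=0.970, ω₁=6.580, θ₂=1.296, ω₂=-2.217, θ₃=-0.204, ω₃=1.437
apply F[24]=-10.000 → step 25: x=-1.134, v=-3.654, θ₁=1.108, ω₁=7.186, θ₂=1.237, ω₂=-3.614, θ₃=-0.165, ω₃=2.587
apply F[25]=-10.000 → step 26: x=-1.204, v=-3.304, θ₁=1.254, ω₁=7.292, θ₂=1.159, ω₂=-3.975, θ₃=-0.098, ω₃=4.083
apply F[26]=+10.000 → step 27: x=-1.264, v=-2.773, θ₁=1.397, ω₁=6.949, θ₂=1.085, ω₂=-3.335, θ₃=-0.007, ω₃=4.997
apply F[27]=+10.000 → step 28: x=-1.315, v=-2.339, θ₁=1.532, ω₁=6.558, θ₂=1.028, ω₂=-2.340, θ₃=0.099, ω₃=5.569
apply F[28]=+10.000 → step 29: x=-1.358, v=-1.977, θ₁=1.660, ω₁=6.258, θ₂=0.991, ω₂=-1.320, θ₃=0.214, ω₃=5.912
apply F[29]=+10.000 → step 30: x=-1.395, v=-1.655, θ₁=1.782, ω₁=6.050, θ₂=0.975, ω₂=-0.320, θ₃=0.335, ω₃=6.131
apply F[30]=+10.000 → step 31: x=-1.425, v=-1.356, θ₁=1.902, ω₁=5.908, θ₂=0.978, ω₂=0.689, θ₃=0.459, ω₃=6.280
apply F[31]=+10.000 → step 32: x=-1.449, v=-1.070, θ₁=2.019, ω₁=5.799, θ₂=1.003, ω₂=1.740, θ₃=0.586, ω₃=6.391
apply F[32]=+10.000 → step 33: x=-1.468, v=-0.792, θ₁=2.134, ω₁=5.692, θ₂=1.048, ω₂=2.857, θ₃=0.715, ω₃=6.480
apply F[33]=+10.000 → step 34: x=-1.481, v=-0.520, θ₁=2.246, ω₁=5.548, θ₂=1.117, ω₂=4.051, θ₃=0.845, ω₃=6.557
apply F[34]=+10.000 → step 35: x=-1.488, v=-0.252, θ₁=2.355, ω₁=5.326, θ₂=1.211, ω₂=5.325, θ₃=0.977, ω₃=6.632
apply F[35]=+10.000 → step 36: x=-1.491, v=0.010, θ₁=2.459, ω₁=4.974, θ₂=1.331, ω₂=6.679, θ₃=1.110, ω₃=6.715
apply F[36]=+10.000 → step 37: x=-1.488, v=0.270, θ₁=2.553, ω₁=4.434, θ₂=1.479, ω₂=8.127, θ₃=1.246, ω₃=6.822
Max |angle| over trajectory = 2.553 rad = 146.3°.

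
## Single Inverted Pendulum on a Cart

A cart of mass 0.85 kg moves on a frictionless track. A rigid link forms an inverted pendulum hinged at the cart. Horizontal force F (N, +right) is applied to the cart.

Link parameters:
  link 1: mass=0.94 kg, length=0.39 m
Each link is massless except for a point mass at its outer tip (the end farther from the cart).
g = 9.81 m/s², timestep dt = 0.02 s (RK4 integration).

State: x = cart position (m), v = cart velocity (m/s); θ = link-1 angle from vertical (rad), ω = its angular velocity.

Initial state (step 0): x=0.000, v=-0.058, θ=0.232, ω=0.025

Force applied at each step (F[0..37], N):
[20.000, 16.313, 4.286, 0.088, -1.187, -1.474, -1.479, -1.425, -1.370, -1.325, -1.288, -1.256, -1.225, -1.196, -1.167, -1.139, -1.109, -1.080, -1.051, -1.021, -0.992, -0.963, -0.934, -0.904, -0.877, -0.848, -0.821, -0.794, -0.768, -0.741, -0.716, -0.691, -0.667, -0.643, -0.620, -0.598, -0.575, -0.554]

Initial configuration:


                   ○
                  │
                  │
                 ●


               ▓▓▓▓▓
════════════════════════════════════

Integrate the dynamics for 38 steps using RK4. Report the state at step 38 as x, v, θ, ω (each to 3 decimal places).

apply F[0]=+20.000 → step 1: x=0.003, v=0.342, θ=0.224, ω=-0.860
apply F[1]=+16.313 → step 2: x=0.013, v=0.668, θ=0.199, ω=-1.570
apply F[2]=+4.286 → step 3: x=0.027, v=0.731, θ=0.167, ω=-1.638
apply F[3]=+0.088 → step 4: x=0.041, v=0.705, θ=0.136, ω=-1.496
apply F[4]=-1.187 → step 5: x=0.055, v=0.654, θ=0.108, ω=-1.304
apply F[5]=-1.474 → step 6: x=0.067, v=0.600, θ=0.084, ω=-1.119
apply F[6]=-1.479 → step 7: x=0.079, v=0.551, θ=0.063, ω=-0.955
apply F[7]=-1.425 → step 8: x=0.089, v=0.506, θ=0.046, ω=-0.814
apply F[8]=-1.370 → step 9: x=0.099, v=0.466, θ=0.031, ω=-0.691
apply F[9]=-1.325 → step 10: x=0.108, v=0.429, θ=0.018, ω=-0.586
apply F[10]=-1.288 → step 11: x=0.116, v=0.396, θ=0.007, ω=-0.496
apply F[11]=-1.256 → step 12: x=0.124, v=0.366, θ=-0.002, ω=-0.418
apply F[12]=-1.225 → step 13: x=0.131, v=0.339, θ=-0.010, ω=-0.350
apply F[13]=-1.196 → step 14: x=0.138, v=0.314, θ=-0.016, ω=-0.292
apply F[14]=-1.167 → step 15: x=0.144, v=0.290, θ=-0.021, ω=-0.241
apply F[15]=-1.139 → step 16: x=0.149, v=0.269, θ=-0.026, ω=-0.198
apply F[16]=-1.109 → step 17: x=0.154, v=0.248, θ=-0.029, ω=-0.160
apply F[17]=-1.080 → step 18: x=0.159, v=0.230, θ=-0.032, ω=-0.128
apply F[18]=-1.051 → step 19: x=0.164, v=0.212, θ=-0.035, ω=-0.100
apply F[19]=-1.021 → step 20: x=0.168, v=0.196, θ=-0.036, ω=-0.076
apply F[20]=-0.992 → step 21: x=0.171, v=0.181, θ=-0.038, ω=-0.056
apply F[21]=-0.963 → step 22: x=0.175, v=0.166, θ=-0.039, ω=-0.038
apply F[22]=-0.934 → step 23: x=0.178, v=0.153, θ=-0.039, ω=-0.023
apply F[23]=-0.904 → step 24: x=0.181, v=0.140, θ=-0.040, ω=-0.010
apply F[24]=-0.877 → step 25: x=0.184, v=0.128, θ=-0.040, ω=0.001
apply F[25]=-0.848 → step 26: x=0.186, v=0.117, θ=-0.040, ω=0.010
apply F[26]=-0.821 → step 27: x=0.188, v=0.106, θ=-0.039, ω=0.018
apply F[27]=-0.794 → step 28: x=0.190, v=0.096, θ=-0.039, ω=0.024
apply F[28]=-0.768 → step 29: x=0.192, v=0.086, θ=-0.038, ω=0.030
apply F[29]=-0.741 → step 30: x=0.194, v=0.077, θ=-0.038, ω=0.034
apply F[30]=-0.716 → step 31: x=0.195, v=0.068, θ=-0.037, ω=0.038
apply F[31]=-0.691 → step 32: x=0.197, v=0.060, θ=-0.036, ω=0.041
apply F[32]=-0.667 → step 33: x=0.198, v=0.052, θ=-0.035, ω=0.043
apply F[33]=-0.643 → step 34: x=0.199, v=0.044, θ=-0.034, ω=0.045
apply F[34]=-0.620 → step 35: x=0.199, v=0.037, θ=-0.034, ω=0.046
apply F[35]=-0.598 → step 36: x=0.200, v=0.030, θ=-0.033, ω=0.047
apply F[36]=-0.575 → step 37: x=0.201, v=0.024, θ=-0.032, ω=0.048
apply F[37]=-0.554 → step 38: x=0.201, v=0.017, θ=-0.031, ω=0.048

Answer: x=0.201, v=0.017, θ=-0.031, ω=0.048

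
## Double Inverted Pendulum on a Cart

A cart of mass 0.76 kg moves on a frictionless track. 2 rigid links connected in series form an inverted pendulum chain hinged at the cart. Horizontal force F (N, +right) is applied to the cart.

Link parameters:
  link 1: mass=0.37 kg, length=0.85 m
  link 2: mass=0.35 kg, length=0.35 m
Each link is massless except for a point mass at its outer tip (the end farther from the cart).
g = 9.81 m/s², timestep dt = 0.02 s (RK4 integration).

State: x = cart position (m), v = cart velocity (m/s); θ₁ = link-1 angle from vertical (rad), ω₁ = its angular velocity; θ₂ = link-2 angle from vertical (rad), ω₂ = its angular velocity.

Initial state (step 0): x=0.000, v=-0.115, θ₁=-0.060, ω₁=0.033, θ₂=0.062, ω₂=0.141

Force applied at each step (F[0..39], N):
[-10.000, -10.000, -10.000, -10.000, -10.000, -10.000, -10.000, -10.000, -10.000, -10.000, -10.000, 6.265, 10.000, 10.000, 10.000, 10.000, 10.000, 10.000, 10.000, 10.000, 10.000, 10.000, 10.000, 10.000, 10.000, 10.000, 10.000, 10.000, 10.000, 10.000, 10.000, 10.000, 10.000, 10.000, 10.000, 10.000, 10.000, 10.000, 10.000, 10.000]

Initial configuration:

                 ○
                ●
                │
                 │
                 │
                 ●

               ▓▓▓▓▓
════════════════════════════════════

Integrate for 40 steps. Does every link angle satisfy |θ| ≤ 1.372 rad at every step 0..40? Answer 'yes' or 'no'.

apply F[0]=-10.000 → step 1: x=-0.005, v=-0.367, θ₁=-0.057, ω₁=0.287, θ₂=0.066, ω₂=0.282
apply F[1]=-10.000 → step 2: x=-0.015, v=-0.620, θ₁=-0.048, ω₁=0.545, θ₂=0.073, ω₂=0.420
apply F[2]=-10.000 → step 3: x=-0.030, v=-0.875, θ₁=-0.035, ω₁=0.809, θ₂=0.083, ω₂=0.550
apply F[3]=-10.000 → step 4: x=-0.050, v=-1.134, θ₁=-0.016, ω₁=1.084, θ₂=0.095, ω₂=0.667
apply F[4]=-10.000 → step 5: x=-0.075, v=-1.396, θ₁=0.008, ω₁=1.372, θ₂=0.110, ω₂=0.767
apply F[5]=-10.000 → step 6: x=-0.106, v=-1.662, θ₁=0.039, ω₁=1.676, θ₂=0.126, ω₂=0.844
apply F[6]=-10.000 → step 7: x=-0.141, v=-1.932, θ₁=0.076, ω₁=1.995, θ₂=0.143, ω₂=0.896
apply F[7]=-10.000 → step 8: x=-0.183, v=-2.203, θ₁=0.119, ω₁=2.330, θ₂=0.161, ω₂=0.923
apply F[8]=-10.000 → step 9: x=-0.230, v=-2.472, θ₁=0.169, ω₁=2.675, θ₂=0.180, ω₂=0.931
apply F[9]=-10.000 → step 10: x=-0.282, v=-2.735, θ₁=0.226, ω₁=3.023, θ₂=0.199, ω₂=0.931
apply F[10]=-10.000 → step 11: x=-0.339, v=-2.986, θ₁=0.290, ω₁=3.364, θ₂=0.217, ω₂=0.946
apply F[11]=+6.265 → step 12: x=-0.397, v=-2.834, θ₁=0.356, ω₁=3.272, θ₂=0.236, ω₂=0.923
apply F[12]=+10.000 → step 13: x=-0.451, v=-2.604, θ₁=0.420, ω₁=3.123, θ₂=0.254, ω₂=0.850
apply F[13]=+10.000 → step 14: x=-0.501, v=-2.384, θ₁=0.481, ω₁=3.013, θ₂=0.270, ω₂=0.739
apply F[14]=+10.000 → step 15: x=-0.547, v=-2.175, θ₁=0.541, ω₁=2.939, θ₂=0.283, ω₂=0.589
apply F[15]=+10.000 → step 16: x=-0.588, v=-1.973, θ₁=0.599, ω₁=2.899, θ₂=0.293, ω₂=0.404
apply F[16]=+10.000 → step 17: x=-0.626, v=-1.777, θ₁=0.657, ω₁=2.888, θ₂=0.299, ω₂=0.187
apply F[17]=+10.000 → step 18: x=-0.659, v=-1.583, θ₁=0.715, ω₁=2.904, θ₂=0.300, ω₂=-0.056
apply F[18]=+10.000 → step 19: x=-0.689, v=-1.391, θ₁=0.773, ω₁=2.941, θ₂=0.297, ω₂=-0.320
apply F[19]=+10.000 → step 20: x=-0.715, v=-1.197, θ₁=0.832, ω₁=2.996, θ₂=0.287, ω₂=-0.597
apply F[20]=+10.000 → step 21: x=-0.737, v=-1.001, θ₁=0.893, ω₁=3.068, θ₂=0.273, ω₂=-0.880
apply F[21]=+10.000 → step 22: x=-0.755, v=-0.800, θ₁=0.955, ω₁=3.151, θ₂=0.252, ω₂=-1.160
apply F[22]=+10.000 → step 23: x=-0.769, v=-0.593, θ₁=1.019, ω₁=3.245, θ₂=0.226, ω₂=-1.430
apply F[23]=+10.000 → step 24: x=-0.779, v=-0.380, θ₁=1.085, ω₁=3.347, θ₂=0.195, ω₂=-1.680
apply F[24]=+10.000 → step 25: x=-0.784, v=-0.159, θ₁=1.153, ω₁=3.457, θ₂=0.159, ω₂=-1.905
apply F[25]=+10.000 → step 26: x=-0.785, v=0.069, θ₁=1.223, ω₁=3.576, θ₂=0.119, ω₂=-2.096
apply F[26]=+10.000 → step 27: x=-0.781, v=0.306, θ₁=1.296, ω₁=3.706, θ₂=0.076, ω₂=-2.248
apply F[27]=+10.000 → step 28: x=-0.773, v=0.551, θ₁=1.372, ω₁=3.848, θ₂=0.030, ω₂=-2.352
apply F[28]=+10.000 → step 29: x=-0.759, v=0.805, θ₁=1.450, ω₁=4.008, θ₂=-0.018, ω₂=-2.402
apply F[29]=+10.000 → step 30: x=-0.740, v=1.071, θ₁=1.532, ω₁=4.190, θ₂=-0.066, ω₂=-2.386
apply F[30]=+10.000 → step 31: x=-0.716, v=1.351, θ₁=1.618, ω₁=4.402, θ₂=-0.113, ω₂=-2.291
apply F[31]=+10.000 → step 32: x=-0.686, v=1.647, θ₁=1.709, ω₁=4.654, θ₂=-0.157, ω₂=-2.100
apply F[32]=+10.000 → step 33: x=-0.650, v=1.966, θ₁=1.805, ω₁=4.958, θ₂=-0.196, ω₂=-1.787
apply F[33]=+10.000 → step 34: x=-0.607, v=2.316, θ₁=1.907, ω₁=5.331, θ₂=-0.227, ω₂=-1.323
apply F[34]=+10.000 → step 35: x=-0.557, v=2.707, θ₁=2.018, ω₁=5.795, θ₂=-0.248, ω₂=-0.667
apply F[35]=+10.000 → step 36: x=-0.499, v=3.154, θ₁=2.140, ω₁=6.376, θ₂=-0.253, ω₂=0.227
apply F[36]=+10.000 → step 37: x=-0.431, v=3.674, θ₁=2.274, ω₁=7.107, θ₂=-0.237, ω₂=1.416
apply F[37]=+10.000 → step 38: x=-0.351, v=4.284, θ₁=2.425, ω₁=8.026, θ₂=-0.193, ω₂=2.971
apply F[38]=+10.000 → step 39: x=-0.259, v=4.987, θ₁=2.597, ω₁=9.158, θ₂=-0.115, ω₂=4.972
apply F[39]=+10.000 → step 40: x=-0.151, v=5.736, θ₁=2.793, ω₁=10.460, θ₂=0.009, ω₂=7.505
Max |angle| over trajectory = 2.793 rad; bound = 1.372 → exceeded.

Answer: no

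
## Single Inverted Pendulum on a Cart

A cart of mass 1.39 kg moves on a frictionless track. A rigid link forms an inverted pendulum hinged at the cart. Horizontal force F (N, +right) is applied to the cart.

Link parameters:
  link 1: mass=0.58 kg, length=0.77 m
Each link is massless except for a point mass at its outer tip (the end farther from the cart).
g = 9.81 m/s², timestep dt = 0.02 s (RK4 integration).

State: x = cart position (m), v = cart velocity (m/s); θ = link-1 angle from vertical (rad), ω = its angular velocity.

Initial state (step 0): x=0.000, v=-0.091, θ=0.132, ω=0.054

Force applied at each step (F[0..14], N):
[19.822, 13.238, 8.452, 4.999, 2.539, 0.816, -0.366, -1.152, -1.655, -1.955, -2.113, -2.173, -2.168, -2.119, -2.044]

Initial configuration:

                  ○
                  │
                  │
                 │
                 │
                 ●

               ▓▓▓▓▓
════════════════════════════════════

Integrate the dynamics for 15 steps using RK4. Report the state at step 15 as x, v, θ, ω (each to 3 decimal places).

apply F[0]=+19.822 → step 1: x=0.001, v=0.182, θ=0.130, ω=-0.264
apply F[1]=+13.238 → step 2: x=0.006, v=0.361, θ=0.123, ω=-0.462
apply F[2]=+8.452 → step 3: x=0.015, v=0.472, θ=0.112, ω=-0.576
apply F[3]=+4.999 → step 4: x=0.025, v=0.536, θ=0.100, ω=-0.631
apply F[4]=+2.539 → step 5: x=0.036, v=0.565, θ=0.087, ω=-0.645
apply F[5]=+0.816 → step 6: x=0.047, v=0.570, θ=0.075, ω=-0.631
apply F[6]=-0.366 → step 7: x=0.058, v=0.559, θ=0.062, ω=-0.600
apply F[7]=-1.152 → step 8: x=0.069, v=0.538, θ=0.051, ω=-0.558
apply F[8]=-1.655 → step 9: x=0.080, v=0.511, θ=0.040, ω=-0.511
apply F[9]=-1.955 → step 10: x=0.090, v=0.480, θ=0.030, ω=-0.462
apply F[10]=-2.113 → step 11: x=0.099, v=0.447, θ=0.022, ω=-0.413
apply F[11]=-2.173 → step 12: x=0.108, v=0.415, θ=0.014, ω=-0.366
apply F[12]=-2.168 → step 13: x=0.116, v=0.383, θ=0.007, ω=-0.322
apply F[13]=-2.119 → step 14: x=0.123, v=0.352, θ=0.001, ω=-0.280
apply F[14]=-2.044 → step 15: x=0.130, v=0.323, θ=-0.004, ω=-0.243

Answer: x=0.130, v=0.323, θ=-0.004, ω=-0.243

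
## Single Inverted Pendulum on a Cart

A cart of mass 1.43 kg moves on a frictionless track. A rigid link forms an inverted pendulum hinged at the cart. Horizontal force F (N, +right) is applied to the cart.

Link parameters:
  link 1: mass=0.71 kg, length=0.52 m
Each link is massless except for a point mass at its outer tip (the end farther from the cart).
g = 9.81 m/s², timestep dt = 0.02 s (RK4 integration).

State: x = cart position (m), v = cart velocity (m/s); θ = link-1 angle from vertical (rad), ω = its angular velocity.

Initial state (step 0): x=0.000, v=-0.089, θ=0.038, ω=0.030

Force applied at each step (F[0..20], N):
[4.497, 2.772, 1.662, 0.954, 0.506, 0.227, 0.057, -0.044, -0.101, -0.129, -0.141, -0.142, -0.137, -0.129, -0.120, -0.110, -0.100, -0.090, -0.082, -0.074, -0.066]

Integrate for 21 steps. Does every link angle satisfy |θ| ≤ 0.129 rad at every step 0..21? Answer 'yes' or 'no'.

Answer: yes

Derivation:
apply F[0]=+4.497 → step 1: x=-0.001, v=-0.030, θ=0.038, ω=-0.069
apply F[1]=+2.772 → step 2: x=-0.001, v=0.005, θ=0.036, ω=-0.123
apply F[2]=+1.662 → step 3: x=-0.001, v=0.025, θ=0.033, ω=-0.148
apply F[3]=+0.954 → step 4: x=-0.001, v=0.035, θ=0.030, ω=-0.156
apply F[4]=+0.506 → step 5: x=0.000, v=0.040, θ=0.027, ω=-0.154
apply F[5]=+0.227 → step 6: x=0.001, v=0.041, θ=0.024, ω=-0.146
apply F[6]=+0.057 → step 7: x=0.002, v=0.039, θ=0.021, ω=-0.135
apply F[7]=-0.044 → step 8: x=0.003, v=0.037, θ=0.018, ω=-0.122
apply F[8]=-0.101 → step 9: x=0.003, v=0.034, θ=0.016, ω=-0.110
apply F[9]=-0.129 → step 10: x=0.004, v=0.030, θ=0.014, ω=-0.098
apply F[10]=-0.141 → step 11: x=0.004, v=0.027, θ=0.012, ω=-0.087
apply F[11]=-0.142 → step 12: x=0.005, v=0.024, θ=0.011, ω=-0.076
apply F[12]=-0.137 → step 13: x=0.005, v=0.021, θ=0.009, ω=-0.067
apply F[13]=-0.129 → step 14: x=0.006, v=0.018, θ=0.008, ω=-0.059
apply F[14]=-0.120 → step 15: x=0.006, v=0.016, θ=0.007, ω=-0.051
apply F[15]=-0.110 → step 16: x=0.006, v=0.014, θ=0.006, ω=-0.045
apply F[16]=-0.100 → step 17: x=0.007, v=0.012, θ=0.005, ω=-0.039
apply F[17]=-0.090 → step 18: x=0.007, v=0.010, θ=0.004, ω=-0.034
apply F[18]=-0.082 → step 19: x=0.007, v=0.009, θ=0.004, ω=-0.030
apply F[19]=-0.074 → step 20: x=0.007, v=0.007, θ=0.003, ω=-0.026
apply F[20]=-0.066 → step 21: x=0.007, v=0.006, θ=0.003, ω=-0.022
Max |angle| over trajectory = 0.038 rad; bound = 0.129 → within bound.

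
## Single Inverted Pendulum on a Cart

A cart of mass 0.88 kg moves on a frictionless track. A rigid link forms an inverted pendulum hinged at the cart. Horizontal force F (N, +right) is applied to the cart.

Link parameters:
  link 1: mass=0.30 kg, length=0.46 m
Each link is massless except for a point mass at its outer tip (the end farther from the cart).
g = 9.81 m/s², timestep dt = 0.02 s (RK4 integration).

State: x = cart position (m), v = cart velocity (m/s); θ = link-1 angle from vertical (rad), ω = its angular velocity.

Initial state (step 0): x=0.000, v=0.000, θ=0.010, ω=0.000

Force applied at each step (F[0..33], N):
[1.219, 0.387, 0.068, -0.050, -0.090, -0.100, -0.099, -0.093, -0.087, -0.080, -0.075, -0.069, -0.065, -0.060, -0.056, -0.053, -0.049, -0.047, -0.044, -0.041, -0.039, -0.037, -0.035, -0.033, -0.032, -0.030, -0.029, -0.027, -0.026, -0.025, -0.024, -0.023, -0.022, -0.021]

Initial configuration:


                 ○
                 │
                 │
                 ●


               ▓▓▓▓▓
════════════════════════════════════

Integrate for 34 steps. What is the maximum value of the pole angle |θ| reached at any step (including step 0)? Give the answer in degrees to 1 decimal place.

apply F[0]=+1.219 → step 1: x=0.000, v=0.027, θ=0.009, ω=-0.055
apply F[1]=+0.387 → step 2: x=0.001, v=0.035, θ=0.008, ω=-0.069
apply F[2]=+0.068 → step 3: x=0.002, v=0.036, θ=0.007, ω=-0.068
apply F[3]=-0.050 → step 4: x=0.002, v=0.035, θ=0.006, ω=-0.062
apply F[4]=-0.090 → step 5: x=0.003, v=0.032, θ=0.004, ω=-0.054
apply F[5]=-0.100 → step 6: x=0.004, v=0.030, θ=0.003, ω=-0.047
apply F[6]=-0.099 → step 7: x=0.004, v=0.027, θ=0.003, ω=-0.041
apply F[7]=-0.093 → step 8: x=0.005, v=0.025, θ=0.002, ω=-0.035
apply F[8]=-0.087 → step 9: x=0.005, v=0.023, θ=0.001, ω=-0.030
apply F[9]=-0.080 → step 10: x=0.006, v=0.021, θ=0.001, ω=-0.025
apply F[10]=-0.075 → step 11: x=0.006, v=0.019, θ=0.000, ω=-0.021
apply F[11]=-0.069 → step 12: x=0.006, v=0.018, θ=-0.000, ω=-0.018
apply F[12]=-0.065 → step 13: x=0.007, v=0.016, θ=-0.001, ω=-0.015
apply F[13]=-0.060 → step 14: x=0.007, v=0.015, θ=-0.001, ω=-0.013
apply F[14]=-0.056 → step 15: x=0.007, v=0.014, θ=-0.001, ω=-0.010
apply F[15]=-0.053 → step 16: x=0.008, v=0.013, θ=-0.001, ω=-0.008
apply F[16]=-0.049 → step 17: x=0.008, v=0.012, θ=-0.001, ω=-0.007
apply F[17]=-0.047 → step 18: x=0.008, v=0.011, θ=-0.002, ω=-0.005
apply F[18]=-0.044 → step 19: x=0.008, v=0.010, θ=-0.002, ω=-0.004
apply F[19]=-0.041 → step 20: x=0.008, v=0.009, θ=-0.002, ω=-0.003
apply F[20]=-0.039 → step 21: x=0.009, v=0.008, θ=-0.002, ω=-0.002
apply F[21]=-0.037 → step 22: x=0.009, v=0.008, θ=-0.002, ω=-0.001
apply F[22]=-0.035 → step 23: x=0.009, v=0.007, θ=-0.002, ω=-0.001
apply F[23]=-0.033 → step 24: x=0.009, v=0.006, θ=-0.002, ω=-0.000
apply F[24]=-0.032 → step 25: x=0.009, v=0.006, θ=-0.002, ω=0.000
apply F[25]=-0.030 → step 26: x=0.009, v=0.005, θ=-0.002, ω=0.001
apply F[26]=-0.029 → step 27: x=0.009, v=0.005, θ=-0.002, ω=0.001
apply F[27]=-0.027 → step 28: x=0.010, v=0.004, θ=-0.002, ω=0.001
apply F[28]=-0.026 → step 29: x=0.010, v=0.004, θ=-0.002, ω=0.001
apply F[29]=-0.025 → step 30: x=0.010, v=0.003, θ=-0.002, ω=0.002
apply F[30]=-0.024 → step 31: x=0.010, v=0.003, θ=-0.002, ω=0.002
apply F[31]=-0.023 → step 32: x=0.010, v=0.002, θ=-0.002, ω=0.002
apply F[32]=-0.022 → step 33: x=0.010, v=0.002, θ=-0.002, ω=0.002
apply F[33]=-0.021 → step 34: x=0.010, v=0.002, θ=-0.002, ω=0.002
Max |angle| over trajectory = 0.010 rad = 0.6°.

Answer: 0.6°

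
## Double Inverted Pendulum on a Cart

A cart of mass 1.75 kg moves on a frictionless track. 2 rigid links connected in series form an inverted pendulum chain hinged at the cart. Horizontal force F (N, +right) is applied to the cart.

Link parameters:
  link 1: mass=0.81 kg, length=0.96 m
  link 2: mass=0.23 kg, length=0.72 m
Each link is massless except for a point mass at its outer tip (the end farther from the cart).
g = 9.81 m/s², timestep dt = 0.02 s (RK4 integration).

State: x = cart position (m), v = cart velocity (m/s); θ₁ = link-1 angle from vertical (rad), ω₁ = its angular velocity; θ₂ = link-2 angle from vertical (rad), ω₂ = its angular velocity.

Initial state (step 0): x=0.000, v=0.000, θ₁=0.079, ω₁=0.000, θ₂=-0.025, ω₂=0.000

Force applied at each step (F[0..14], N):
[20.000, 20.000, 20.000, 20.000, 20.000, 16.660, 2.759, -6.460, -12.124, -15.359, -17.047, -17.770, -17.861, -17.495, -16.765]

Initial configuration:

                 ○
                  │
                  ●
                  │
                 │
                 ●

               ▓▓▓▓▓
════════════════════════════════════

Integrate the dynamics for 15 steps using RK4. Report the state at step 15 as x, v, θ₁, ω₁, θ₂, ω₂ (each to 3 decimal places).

apply F[0]=+20.000 → step 1: x=0.002, v=0.219, θ₁=0.077, ω₁=-0.205, θ₂=-0.025, ω₂=-0.039
apply F[1]=+20.000 → step 2: x=0.009, v=0.438, θ₁=0.071, ω₁=-0.411, θ₂=-0.027, ω₂=-0.076
apply F[2]=+20.000 → step 3: x=0.020, v=0.659, θ₁=0.060, ω₁=-0.621, θ₂=-0.028, ω₂=-0.110
apply F[3]=+20.000 → step 4: x=0.035, v=0.881, θ₁=0.046, ω₁=-0.837, θ₂=-0.031, ω₂=-0.140
apply F[4]=+20.000 → step 5: x=0.055, v=1.105, θ₁=0.027, ω₁=-1.059, θ₂=-0.034, ω₂=-0.163
apply F[5]=+16.660 → step 6: x=0.079, v=1.294, θ₁=0.004, ω₁=-1.250, θ₂=-0.037, ω₂=-0.179
apply F[6]=+2.759 → step 7: x=0.105, v=1.327, θ₁=-0.021, ω₁=-1.284, θ₂=-0.041, ω₂=-0.188
apply F[7]=-6.460 → step 8: x=0.131, v=1.256, θ₁=-0.046, ω₁=-1.217, θ₂=-0.045, ω₂=-0.190
apply F[8]=-12.124 → step 9: x=0.155, v=1.124, θ₁=-0.070, ω₁=-1.092, θ₂=-0.049, ω₂=-0.187
apply F[9]=-15.359 → step 10: x=0.176, v=0.957, θ₁=-0.090, ω₁=-0.937, θ₂=-0.052, ω₂=-0.177
apply F[10]=-17.047 → step 11: x=0.193, v=0.774, θ₁=-0.107, ω₁=-0.770, θ₂=-0.056, ω₂=-0.161
apply F[11]=-17.770 → step 12: x=0.206, v=0.585, θ₁=-0.121, ω₁=-0.601, θ₂=-0.059, ω₂=-0.140
apply F[12]=-17.861 → step 13: x=0.216, v=0.397, θ₁=-0.131, ω₁=-0.436, θ₂=-0.061, ω₂=-0.115
apply F[13]=-17.495 → step 14: x=0.222, v=0.214, θ₁=-0.138, ω₁=-0.280, θ₂=-0.063, ω₂=-0.087
apply F[14]=-16.765 → step 15: x=0.225, v=0.040, θ₁=-0.142, ω₁=-0.134, θ₂=-0.065, ω₂=-0.057

Answer: x=0.225, v=0.040, θ₁=-0.142, ω₁=-0.134, θ₂=-0.065, ω₂=-0.057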